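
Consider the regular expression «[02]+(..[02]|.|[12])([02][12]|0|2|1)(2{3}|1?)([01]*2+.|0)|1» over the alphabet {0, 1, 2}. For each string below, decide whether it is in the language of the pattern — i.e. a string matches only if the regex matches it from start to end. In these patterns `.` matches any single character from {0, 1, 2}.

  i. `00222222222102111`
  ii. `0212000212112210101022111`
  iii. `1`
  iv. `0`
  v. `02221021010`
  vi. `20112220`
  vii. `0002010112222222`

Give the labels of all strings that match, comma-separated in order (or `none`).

i → no match
ii → no match
iii → match
iv → no match
v → no match
vi → match
vii → match

iii, vi, vii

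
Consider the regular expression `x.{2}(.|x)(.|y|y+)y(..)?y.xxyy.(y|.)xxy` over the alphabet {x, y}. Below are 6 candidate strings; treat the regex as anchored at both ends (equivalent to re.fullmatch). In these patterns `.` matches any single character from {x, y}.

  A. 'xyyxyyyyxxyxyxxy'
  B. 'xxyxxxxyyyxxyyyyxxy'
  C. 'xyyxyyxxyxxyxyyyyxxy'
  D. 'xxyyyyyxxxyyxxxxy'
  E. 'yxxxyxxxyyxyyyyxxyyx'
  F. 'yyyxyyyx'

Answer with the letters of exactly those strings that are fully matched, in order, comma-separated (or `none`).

D

A → no match
B → no match
C → no match
D → match
E → no match — must start with 'x'
F. 'yyyxyyyx' → no match — must start with 'x'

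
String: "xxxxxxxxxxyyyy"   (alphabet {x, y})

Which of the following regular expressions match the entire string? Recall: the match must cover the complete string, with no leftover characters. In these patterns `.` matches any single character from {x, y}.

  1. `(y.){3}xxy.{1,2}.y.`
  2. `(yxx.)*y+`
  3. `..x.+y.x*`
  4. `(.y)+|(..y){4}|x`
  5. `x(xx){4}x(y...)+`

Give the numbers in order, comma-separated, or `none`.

1 → no match — must start with "y"
2 → no match
3 → match
4 → no match
5 → match

3, 5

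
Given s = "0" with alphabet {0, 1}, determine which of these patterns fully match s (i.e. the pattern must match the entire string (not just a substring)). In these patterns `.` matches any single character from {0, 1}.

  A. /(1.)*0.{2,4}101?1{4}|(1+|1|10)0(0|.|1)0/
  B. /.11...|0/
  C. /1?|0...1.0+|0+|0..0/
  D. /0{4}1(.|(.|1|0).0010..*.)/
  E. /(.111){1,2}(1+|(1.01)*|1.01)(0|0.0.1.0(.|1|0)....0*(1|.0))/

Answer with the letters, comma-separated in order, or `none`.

A → no match
B → match
C → match
D → no match
E → no match

B, C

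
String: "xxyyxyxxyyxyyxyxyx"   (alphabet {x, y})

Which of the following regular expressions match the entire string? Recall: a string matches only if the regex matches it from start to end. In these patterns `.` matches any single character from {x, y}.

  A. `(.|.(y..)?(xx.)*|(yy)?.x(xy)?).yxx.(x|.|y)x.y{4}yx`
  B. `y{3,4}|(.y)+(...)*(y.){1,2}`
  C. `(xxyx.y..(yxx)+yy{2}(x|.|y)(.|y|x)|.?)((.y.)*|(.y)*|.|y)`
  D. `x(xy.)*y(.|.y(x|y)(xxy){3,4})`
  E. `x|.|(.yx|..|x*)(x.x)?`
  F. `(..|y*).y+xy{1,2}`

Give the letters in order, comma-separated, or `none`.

A → no match — must end with "yyx"
B → no match
C → no match
D → match
E → no match
F → no match — must end with "y"

D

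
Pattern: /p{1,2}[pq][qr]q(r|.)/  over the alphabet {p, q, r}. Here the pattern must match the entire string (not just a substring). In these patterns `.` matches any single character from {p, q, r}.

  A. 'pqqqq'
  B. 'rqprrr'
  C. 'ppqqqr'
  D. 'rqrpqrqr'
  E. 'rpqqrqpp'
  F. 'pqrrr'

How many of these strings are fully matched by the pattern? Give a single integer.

2

A. 'pqqqq' → match
B. 'rqprrr' → no match — must start with 'p'
C. 'ppqqqr' → match
D. 'rqrpqrqr' → no match — must start with 'p'
E. 'rpqqrqpp' → no match — must start with 'p'
F. 'pqrrr' → no match
Total matched: 2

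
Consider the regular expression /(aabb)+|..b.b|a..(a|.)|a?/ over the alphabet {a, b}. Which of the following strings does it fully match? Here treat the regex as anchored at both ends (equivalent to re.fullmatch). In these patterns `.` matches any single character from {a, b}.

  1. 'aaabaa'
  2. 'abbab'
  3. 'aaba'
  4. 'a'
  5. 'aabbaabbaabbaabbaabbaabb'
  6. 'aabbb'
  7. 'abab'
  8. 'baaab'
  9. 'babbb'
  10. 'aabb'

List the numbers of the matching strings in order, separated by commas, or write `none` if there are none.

2, 3, 4, 5, 6, 7, 9, 10

1. 'aaabaa' → no match
2. 'abbab' → match
3. 'aaba' → match
4. 'a' → match
5 → match
6. 'aabbb' → match
7. 'abab' → match
8. 'baaab' → no match
9. 'babbb' → match
10. 'aabb' → match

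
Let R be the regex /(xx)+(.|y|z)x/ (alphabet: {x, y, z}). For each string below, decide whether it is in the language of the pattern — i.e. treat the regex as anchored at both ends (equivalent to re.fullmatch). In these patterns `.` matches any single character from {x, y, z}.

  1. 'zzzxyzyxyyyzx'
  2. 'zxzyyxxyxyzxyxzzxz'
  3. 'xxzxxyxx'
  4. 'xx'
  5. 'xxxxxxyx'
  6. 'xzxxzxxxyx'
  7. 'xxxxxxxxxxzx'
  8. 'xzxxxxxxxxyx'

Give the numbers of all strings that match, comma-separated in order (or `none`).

1 → no match — must start with 'xx'
2 → no match — must start with 'xx'
3 → no match
4 → no match
5 → match
6 → no match — must start with 'xx'
7 → match
8 → no match — must start with 'xx'

5, 7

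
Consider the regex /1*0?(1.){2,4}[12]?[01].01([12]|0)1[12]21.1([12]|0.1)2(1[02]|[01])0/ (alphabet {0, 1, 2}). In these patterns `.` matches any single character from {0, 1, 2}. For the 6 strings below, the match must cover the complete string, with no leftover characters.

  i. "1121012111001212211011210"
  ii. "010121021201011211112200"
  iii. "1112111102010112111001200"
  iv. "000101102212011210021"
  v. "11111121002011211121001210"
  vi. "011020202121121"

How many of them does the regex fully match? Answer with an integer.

1

i → no match
ii → no match
iii → match
iv → no match — must end with "0"
v → no match
vi → no match — must end with "0"
Total matched: 1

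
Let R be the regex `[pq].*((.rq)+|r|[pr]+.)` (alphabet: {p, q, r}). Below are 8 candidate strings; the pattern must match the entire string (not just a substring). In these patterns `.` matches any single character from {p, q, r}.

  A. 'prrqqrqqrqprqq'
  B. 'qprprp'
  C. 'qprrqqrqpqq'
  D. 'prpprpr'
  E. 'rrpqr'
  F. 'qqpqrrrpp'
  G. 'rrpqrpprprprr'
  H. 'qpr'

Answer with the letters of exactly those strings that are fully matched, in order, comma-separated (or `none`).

B, D, F, H

A → no match
B → match
C → no match
D → match
E → no match
F → match
G → no match
H → match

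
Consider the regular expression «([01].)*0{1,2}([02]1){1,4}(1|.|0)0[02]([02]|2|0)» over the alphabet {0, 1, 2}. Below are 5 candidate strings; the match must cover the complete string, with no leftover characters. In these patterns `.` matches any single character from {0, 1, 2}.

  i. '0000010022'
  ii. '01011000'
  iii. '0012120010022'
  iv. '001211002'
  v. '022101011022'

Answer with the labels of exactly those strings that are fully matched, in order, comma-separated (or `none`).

i → match
ii → no match
iii → match
iv → match
v → no match

i, iii, iv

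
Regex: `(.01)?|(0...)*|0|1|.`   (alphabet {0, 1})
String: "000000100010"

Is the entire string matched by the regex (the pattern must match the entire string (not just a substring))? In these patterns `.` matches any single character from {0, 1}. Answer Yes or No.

Yes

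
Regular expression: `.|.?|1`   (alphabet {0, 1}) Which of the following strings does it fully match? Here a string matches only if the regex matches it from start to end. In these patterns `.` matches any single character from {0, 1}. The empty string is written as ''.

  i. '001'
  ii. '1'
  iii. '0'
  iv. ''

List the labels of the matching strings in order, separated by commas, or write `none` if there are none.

i → no match
ii → match
iii → match
iv → match

ii, iii, iv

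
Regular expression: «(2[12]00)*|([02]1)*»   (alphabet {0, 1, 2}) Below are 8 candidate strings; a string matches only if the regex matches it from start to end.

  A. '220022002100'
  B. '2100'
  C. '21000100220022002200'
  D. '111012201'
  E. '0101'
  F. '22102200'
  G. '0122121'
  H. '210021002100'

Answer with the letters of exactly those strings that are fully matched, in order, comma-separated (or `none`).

A, B, E, H

A → match
B → match
C → no match
D → no match
E → match
F → no match
G → no match
H → match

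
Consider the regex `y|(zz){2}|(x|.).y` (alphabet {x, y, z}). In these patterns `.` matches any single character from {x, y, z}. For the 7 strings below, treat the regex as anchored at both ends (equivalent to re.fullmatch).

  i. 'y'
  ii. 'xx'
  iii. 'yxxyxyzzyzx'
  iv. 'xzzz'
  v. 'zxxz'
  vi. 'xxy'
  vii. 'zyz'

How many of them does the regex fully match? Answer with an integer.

2

i → match
ii → no match
iii → no match
iv → no match
v → no match
vi → match
vii → no match
Total matched: 2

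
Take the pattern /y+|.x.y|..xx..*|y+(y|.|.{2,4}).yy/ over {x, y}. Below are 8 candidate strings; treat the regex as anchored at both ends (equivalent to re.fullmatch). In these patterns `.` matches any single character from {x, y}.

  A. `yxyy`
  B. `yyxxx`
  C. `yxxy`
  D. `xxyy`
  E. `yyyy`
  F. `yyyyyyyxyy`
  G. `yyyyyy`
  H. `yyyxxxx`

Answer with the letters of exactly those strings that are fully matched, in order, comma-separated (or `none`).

A. `yxyy` → match
B. `yyxxx` → match
C. `yxxy` → match
D. `xxyy` → match
E. `yyyy` → match
F. `yyyyyyyxyy` → match
G. `yyyyyy` → match
H. `yyyxxxx` → no match

A, B, C, D, E, F, G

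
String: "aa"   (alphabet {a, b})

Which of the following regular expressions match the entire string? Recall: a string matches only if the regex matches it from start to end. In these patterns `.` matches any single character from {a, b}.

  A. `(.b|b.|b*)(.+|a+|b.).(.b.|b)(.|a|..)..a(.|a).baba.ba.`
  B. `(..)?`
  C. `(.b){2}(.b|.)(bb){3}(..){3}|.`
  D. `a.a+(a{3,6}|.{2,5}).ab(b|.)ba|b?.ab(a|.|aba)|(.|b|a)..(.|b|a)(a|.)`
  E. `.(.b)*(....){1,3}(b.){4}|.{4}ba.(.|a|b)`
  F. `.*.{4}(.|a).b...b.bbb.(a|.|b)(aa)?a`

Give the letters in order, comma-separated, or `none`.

A → no match
B → match
C → no match
D → no match
E → no match
F → no match

B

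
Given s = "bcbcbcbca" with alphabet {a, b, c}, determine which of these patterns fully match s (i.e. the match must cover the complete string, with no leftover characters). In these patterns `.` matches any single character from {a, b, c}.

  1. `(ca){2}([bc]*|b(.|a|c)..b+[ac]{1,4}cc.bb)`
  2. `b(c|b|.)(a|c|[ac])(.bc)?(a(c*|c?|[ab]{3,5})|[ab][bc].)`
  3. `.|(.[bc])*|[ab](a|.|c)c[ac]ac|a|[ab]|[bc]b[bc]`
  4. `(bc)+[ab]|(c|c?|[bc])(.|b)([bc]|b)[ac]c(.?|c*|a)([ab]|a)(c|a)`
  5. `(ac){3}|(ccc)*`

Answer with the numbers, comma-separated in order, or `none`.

1 → no match — must start with "ca"
2 → no match
3 → no match
4 → match
5 → no match

4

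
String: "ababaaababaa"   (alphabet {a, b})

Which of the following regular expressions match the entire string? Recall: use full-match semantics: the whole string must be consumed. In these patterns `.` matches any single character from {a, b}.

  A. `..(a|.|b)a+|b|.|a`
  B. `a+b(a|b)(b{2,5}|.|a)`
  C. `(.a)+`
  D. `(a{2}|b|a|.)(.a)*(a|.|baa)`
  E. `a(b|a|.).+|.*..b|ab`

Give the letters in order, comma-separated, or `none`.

A → no match
B → no match
C → no match
D → match
E → match

D, E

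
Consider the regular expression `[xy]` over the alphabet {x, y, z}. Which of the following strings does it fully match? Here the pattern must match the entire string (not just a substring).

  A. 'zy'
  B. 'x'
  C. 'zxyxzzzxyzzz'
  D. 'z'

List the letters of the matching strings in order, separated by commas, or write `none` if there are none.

A → no match
B → match
C → no match
D → no match

B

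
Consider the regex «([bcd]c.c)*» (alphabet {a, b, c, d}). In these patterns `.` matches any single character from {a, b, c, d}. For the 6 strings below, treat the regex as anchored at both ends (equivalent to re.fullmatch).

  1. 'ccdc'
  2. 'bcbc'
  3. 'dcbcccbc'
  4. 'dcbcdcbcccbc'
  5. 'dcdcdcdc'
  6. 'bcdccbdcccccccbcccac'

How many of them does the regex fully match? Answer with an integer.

1 → match
2 → match
3 → match
4 → match
5 → match
6 → no match
Total matched: 5

5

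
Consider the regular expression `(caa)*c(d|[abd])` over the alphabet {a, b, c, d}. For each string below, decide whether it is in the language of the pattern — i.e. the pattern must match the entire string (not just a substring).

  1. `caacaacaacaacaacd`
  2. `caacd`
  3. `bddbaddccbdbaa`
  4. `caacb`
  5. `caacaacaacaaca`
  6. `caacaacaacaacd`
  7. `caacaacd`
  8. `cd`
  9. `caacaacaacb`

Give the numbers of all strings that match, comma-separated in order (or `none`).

1 → match
2 → match
3 → no match
4 → match
5 → match
6 → match
7 → match
8 → match
9 → match

1, 2, 4, 5, 6, 7, 8, 9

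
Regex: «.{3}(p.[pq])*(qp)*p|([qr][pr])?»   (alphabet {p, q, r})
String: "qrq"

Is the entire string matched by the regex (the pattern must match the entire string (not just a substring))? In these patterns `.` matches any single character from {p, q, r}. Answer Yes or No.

No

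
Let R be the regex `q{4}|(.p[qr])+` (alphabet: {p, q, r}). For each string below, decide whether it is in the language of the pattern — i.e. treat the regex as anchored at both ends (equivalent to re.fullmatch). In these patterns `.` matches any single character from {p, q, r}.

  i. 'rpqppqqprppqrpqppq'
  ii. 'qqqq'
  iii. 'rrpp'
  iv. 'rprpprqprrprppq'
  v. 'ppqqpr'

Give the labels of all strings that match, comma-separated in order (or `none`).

i, ii, iv, v

i → match
ii. 'qqqq' → match
iii. 'rrpp' → no match
iv → match
v. 'ppqqpr' → match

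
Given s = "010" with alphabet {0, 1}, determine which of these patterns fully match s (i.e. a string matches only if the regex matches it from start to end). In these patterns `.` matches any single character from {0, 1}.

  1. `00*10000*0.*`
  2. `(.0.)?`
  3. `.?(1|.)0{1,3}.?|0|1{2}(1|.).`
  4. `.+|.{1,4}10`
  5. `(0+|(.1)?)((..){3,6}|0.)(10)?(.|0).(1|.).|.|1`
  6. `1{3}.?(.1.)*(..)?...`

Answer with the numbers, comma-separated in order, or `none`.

3, 4

1 → no match
2 → no match
3 → match
4 → match
5 → no match
6 → no match — must start with "1"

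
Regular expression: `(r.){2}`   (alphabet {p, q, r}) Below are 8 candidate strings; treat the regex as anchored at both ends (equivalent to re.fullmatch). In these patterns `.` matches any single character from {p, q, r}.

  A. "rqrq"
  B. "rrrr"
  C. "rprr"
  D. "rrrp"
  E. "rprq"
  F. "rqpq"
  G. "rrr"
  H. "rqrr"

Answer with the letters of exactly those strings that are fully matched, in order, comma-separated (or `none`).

A. "rqrq" → match
B. "rrrr" → match
C. "rprr" → match
D. "rrrp" → match
E. "rprq" → match
F. "rqpq" → no match
G. "rrr" → no match
H. "rqrr" → match

A, B, C, D, E, H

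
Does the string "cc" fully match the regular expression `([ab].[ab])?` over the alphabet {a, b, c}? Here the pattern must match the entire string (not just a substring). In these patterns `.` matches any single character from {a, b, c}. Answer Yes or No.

No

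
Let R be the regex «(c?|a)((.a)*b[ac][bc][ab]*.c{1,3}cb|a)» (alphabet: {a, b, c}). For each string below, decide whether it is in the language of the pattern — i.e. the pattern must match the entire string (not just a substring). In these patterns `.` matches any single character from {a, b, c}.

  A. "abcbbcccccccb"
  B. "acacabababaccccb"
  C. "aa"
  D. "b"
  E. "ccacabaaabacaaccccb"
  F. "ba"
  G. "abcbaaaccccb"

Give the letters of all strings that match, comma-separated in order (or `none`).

A → no match
B → match
C. "aa" → match
D. "b" → no match
E → match
F. "ba" → no match
G. "abcbaaaccccb" → match

B, C, E, G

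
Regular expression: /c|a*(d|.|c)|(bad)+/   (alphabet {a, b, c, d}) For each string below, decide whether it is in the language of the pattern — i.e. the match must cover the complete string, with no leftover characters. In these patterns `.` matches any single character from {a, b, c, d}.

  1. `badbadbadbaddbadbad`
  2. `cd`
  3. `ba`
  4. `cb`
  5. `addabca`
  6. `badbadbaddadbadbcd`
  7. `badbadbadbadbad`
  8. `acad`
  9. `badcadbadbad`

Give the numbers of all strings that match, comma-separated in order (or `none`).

7

1 → no match
2. `cd` → no match
3. `ba` → no match
4. `cb` → no match
5. `addabca` → no match
6 → no match
7 → match
8. `acad` → no match
9. `badcadbadbad` → no match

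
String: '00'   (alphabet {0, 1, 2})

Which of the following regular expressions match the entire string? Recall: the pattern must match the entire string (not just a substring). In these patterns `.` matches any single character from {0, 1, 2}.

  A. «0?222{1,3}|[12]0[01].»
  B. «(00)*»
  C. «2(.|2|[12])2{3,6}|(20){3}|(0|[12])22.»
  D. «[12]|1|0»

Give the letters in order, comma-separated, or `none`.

B

A → no match
B → match
C → no match
D → no match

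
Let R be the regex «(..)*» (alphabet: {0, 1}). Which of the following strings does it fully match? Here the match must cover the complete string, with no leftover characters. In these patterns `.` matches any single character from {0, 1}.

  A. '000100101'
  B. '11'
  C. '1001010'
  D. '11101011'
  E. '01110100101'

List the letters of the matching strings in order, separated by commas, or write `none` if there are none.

B, D

A → no match
B → match
C → no match
D → match
E → no match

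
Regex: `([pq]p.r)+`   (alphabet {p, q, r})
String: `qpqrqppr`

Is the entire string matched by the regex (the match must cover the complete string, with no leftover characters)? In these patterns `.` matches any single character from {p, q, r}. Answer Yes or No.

Yes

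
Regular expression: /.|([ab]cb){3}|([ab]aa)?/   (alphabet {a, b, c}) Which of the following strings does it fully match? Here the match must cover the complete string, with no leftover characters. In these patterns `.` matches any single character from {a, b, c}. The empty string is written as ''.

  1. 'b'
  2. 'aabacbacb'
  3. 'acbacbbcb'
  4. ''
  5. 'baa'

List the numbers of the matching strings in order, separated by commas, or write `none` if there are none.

1 → match
2 → no match
3 → match
4 → match
5 → match

1, 3, 4, 5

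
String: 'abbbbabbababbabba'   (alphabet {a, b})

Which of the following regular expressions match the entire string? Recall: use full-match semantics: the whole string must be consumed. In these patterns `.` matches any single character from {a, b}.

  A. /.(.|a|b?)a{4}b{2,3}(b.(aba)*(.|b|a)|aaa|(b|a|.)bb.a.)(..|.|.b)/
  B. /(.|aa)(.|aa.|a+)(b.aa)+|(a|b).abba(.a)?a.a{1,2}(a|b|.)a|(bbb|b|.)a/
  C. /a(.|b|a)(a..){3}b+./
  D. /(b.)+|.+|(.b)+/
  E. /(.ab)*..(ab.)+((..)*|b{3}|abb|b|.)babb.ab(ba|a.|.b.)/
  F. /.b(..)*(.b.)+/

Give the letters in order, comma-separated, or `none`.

A → no match
B → no match
C → no match
D → match
E → no match
F → match

D, F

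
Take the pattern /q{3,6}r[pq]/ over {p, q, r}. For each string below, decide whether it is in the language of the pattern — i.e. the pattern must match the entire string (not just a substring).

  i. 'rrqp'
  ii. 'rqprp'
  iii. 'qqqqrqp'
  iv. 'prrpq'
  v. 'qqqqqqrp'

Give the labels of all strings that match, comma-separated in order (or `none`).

v

i → no match — must start with 'q'
ii → no match — must start with 'q'
iii → no match
iv → no match — must start with 'q'
v → match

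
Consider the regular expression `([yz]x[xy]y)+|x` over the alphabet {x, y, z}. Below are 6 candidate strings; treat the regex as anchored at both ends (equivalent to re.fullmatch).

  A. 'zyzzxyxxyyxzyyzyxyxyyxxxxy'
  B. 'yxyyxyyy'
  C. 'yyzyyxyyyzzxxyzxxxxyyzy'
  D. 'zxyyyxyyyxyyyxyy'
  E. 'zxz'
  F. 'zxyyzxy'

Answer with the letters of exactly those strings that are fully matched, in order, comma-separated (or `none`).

A → no match
B → no match
C → no match
D → match
E → no match
F → no match

D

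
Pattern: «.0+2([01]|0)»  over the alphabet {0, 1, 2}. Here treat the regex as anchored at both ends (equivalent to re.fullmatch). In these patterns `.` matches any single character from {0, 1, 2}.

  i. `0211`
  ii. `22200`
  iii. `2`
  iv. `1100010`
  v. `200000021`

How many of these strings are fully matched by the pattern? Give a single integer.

1

i. `0211` → no match
ii. `22200` → no match
iii. `2` → no match
iv. `1100010` → no match
v. `200000021` → match
Total matched: 1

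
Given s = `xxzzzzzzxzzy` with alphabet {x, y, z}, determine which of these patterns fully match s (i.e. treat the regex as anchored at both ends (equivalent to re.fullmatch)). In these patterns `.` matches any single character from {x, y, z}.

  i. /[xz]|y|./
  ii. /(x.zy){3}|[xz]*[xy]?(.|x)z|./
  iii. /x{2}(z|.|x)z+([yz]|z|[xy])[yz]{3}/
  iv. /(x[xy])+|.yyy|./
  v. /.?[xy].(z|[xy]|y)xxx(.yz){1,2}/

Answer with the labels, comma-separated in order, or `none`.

iii

i → no match
ii → no match
iii → match
iv → no match
v → no match — must end with `yz`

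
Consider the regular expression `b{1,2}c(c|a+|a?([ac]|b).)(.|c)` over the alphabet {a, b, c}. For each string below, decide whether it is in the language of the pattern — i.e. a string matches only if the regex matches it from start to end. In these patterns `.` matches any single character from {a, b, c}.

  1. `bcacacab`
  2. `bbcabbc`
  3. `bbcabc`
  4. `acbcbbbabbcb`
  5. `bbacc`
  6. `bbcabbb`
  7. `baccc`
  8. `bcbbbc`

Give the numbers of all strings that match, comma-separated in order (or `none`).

1 → no match
2 → match
3 → match
4 → no match — must start with `b`
5 → no match
6 → match
7 → no match
8 → no match

2, 3, 6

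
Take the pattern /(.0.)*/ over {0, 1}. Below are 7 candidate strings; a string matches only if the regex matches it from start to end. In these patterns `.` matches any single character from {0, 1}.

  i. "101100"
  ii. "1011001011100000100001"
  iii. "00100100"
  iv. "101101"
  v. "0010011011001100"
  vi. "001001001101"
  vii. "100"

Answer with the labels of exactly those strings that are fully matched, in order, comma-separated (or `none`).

i → match
ii → no match
iii → no match
iv → match
v → no match
vi → match
vii → match

i, iv, vi, vii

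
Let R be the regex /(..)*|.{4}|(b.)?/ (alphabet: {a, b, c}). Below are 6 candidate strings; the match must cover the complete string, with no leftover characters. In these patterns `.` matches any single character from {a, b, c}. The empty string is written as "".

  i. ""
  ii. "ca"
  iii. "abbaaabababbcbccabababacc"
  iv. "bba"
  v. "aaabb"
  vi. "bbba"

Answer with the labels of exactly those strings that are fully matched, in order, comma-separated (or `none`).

i, ii, vi

i → match
ii → match
iii → no match
iv → no match
v → no match
vi → match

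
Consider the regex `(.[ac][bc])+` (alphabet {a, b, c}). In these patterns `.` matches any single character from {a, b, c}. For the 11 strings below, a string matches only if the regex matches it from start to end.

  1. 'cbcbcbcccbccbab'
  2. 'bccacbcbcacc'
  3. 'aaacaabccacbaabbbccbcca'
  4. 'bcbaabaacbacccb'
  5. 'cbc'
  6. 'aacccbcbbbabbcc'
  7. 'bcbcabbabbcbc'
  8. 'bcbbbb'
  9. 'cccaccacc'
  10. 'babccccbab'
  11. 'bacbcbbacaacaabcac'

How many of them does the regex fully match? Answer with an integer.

3

1 → no match
2 → no match
3 → no match
4 → match
5 → no match
6 → no match
7 → no match
8 → no match
9 → match
10 → no match
11 → match
Total matched: 3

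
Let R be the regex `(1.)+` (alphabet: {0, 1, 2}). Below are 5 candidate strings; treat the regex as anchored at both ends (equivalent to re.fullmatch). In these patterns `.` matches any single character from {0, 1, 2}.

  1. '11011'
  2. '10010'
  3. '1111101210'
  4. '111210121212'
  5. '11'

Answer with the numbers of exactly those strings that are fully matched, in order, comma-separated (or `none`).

1 → no match
2 → no match
3 → match
4 → match
5 → match

3, 4, 5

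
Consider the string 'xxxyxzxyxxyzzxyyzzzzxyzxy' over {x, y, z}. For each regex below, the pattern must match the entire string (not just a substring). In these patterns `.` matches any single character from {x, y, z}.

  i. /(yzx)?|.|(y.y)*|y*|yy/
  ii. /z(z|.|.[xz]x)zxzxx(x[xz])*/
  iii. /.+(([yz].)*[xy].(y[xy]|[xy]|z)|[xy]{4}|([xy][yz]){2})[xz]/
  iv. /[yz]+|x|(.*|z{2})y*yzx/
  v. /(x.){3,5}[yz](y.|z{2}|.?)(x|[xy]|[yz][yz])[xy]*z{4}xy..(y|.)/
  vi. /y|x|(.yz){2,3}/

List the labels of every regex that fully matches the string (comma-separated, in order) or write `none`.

v

i → no match
ii → no match — must start with 'z'
iii → no match
iv → no match
v → match
vi → no match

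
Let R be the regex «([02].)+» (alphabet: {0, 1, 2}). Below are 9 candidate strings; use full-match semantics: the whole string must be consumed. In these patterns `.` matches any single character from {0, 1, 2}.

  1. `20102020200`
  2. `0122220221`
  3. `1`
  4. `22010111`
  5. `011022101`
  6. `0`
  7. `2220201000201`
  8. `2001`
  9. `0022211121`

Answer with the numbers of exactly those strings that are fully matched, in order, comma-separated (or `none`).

2, 8

1 → no match
2 → match
3 → no match
4 → no match
5 → no match
6 → no match
7 → no match
8 → match
9 → no match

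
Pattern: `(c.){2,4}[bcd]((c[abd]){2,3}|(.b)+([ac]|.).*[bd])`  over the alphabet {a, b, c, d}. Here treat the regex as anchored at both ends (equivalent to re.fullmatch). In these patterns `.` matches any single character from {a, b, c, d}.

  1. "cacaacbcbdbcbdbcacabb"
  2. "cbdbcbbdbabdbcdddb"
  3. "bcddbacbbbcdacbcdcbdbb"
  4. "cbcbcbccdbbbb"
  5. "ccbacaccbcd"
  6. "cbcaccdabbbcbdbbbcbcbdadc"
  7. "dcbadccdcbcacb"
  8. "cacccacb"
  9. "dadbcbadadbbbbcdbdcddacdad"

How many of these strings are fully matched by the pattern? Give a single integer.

1 → no match
2 → no match
3 → no match — must start with "c"
4 → match
5 → no match
6 → no match
7 → no match — must start with "c"
8 → no match
9 → no match — must start with "c"
Total matched: 1

1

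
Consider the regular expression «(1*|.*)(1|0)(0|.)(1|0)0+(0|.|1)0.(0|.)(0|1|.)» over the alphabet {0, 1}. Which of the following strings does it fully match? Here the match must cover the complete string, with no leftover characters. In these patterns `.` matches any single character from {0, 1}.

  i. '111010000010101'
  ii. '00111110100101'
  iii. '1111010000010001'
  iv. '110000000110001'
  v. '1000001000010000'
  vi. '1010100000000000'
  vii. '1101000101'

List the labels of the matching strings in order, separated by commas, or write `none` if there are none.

i → match
ii → no match
iii → match
iv → no match
v → match
vi → match
vii → match

i, iii, v, vi, vii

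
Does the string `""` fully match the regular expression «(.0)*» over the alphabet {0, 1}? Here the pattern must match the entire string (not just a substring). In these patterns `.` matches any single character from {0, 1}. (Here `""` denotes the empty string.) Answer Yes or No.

Yes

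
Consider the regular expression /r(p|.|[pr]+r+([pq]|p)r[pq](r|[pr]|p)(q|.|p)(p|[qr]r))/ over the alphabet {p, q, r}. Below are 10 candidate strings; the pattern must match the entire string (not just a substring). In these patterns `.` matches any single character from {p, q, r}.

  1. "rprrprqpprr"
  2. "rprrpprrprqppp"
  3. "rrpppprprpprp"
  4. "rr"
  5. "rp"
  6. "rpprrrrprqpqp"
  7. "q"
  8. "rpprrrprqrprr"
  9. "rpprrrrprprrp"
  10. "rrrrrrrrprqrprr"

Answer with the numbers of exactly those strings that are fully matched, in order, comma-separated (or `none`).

1. "rprrprqpprr" → match
2 → match
3 → match
4. "rr" → match
5. "rp" → match
6 → match
7. "q" → no match — must start with "r"
8 → match
9 → match
10 → match

1, 2, 3, 4, 5, 6, 8, 9, 10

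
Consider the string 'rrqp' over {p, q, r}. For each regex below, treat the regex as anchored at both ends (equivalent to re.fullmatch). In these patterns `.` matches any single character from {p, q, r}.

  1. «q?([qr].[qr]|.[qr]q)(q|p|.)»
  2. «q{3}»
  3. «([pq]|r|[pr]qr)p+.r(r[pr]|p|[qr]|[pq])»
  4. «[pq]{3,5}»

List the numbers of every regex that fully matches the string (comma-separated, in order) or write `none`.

1

1 → match
2 → no match — must start with 'q'
3 → no match
4 → no match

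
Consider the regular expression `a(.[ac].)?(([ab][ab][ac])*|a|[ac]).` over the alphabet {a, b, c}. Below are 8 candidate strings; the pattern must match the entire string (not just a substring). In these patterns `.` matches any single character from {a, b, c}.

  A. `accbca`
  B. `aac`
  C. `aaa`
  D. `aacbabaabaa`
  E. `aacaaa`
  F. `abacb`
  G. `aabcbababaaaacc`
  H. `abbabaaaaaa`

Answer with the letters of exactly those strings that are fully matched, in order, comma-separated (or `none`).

A, B, C, D, E, F, H

A → match
B → match
C → match
D → match
E → match
F → match
G → no match
H → match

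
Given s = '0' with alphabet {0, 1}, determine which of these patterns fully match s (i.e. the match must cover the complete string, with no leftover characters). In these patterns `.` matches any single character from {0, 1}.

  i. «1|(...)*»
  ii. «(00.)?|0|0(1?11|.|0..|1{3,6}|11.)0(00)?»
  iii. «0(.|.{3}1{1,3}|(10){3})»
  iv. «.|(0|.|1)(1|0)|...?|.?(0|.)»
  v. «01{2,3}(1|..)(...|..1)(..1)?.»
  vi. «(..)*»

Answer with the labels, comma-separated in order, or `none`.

ii, iv

i → no match
ii → match
iii → no match
iv → match
v → no match — must start with '01'
vi → no match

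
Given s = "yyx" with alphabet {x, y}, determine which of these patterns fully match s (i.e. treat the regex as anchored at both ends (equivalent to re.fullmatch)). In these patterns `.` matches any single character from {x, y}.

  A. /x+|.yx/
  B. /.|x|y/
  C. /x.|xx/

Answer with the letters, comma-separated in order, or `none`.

A

A → match
B → no match
C → no match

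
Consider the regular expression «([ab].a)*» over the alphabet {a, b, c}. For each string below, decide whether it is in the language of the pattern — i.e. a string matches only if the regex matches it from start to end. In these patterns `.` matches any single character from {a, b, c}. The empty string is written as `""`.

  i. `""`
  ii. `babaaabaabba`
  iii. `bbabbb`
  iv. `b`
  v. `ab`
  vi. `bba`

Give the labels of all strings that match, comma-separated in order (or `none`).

i → match
ii → no match
iii → no match
iv → no match
v → no match
vi → match

i, vi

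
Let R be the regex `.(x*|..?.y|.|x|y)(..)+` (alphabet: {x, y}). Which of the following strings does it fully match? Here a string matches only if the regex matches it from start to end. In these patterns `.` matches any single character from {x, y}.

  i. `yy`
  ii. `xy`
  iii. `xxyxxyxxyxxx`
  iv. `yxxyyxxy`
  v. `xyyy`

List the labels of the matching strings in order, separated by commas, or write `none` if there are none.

iii, iv, v

i → no match
ii → no match
iii → match
iv → match
v → match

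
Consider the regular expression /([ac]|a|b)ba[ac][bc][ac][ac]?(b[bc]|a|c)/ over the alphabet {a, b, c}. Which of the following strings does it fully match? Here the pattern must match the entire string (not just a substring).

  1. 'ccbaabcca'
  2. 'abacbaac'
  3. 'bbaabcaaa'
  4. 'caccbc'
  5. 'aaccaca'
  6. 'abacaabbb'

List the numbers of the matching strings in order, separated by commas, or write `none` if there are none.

1 → no match
2 → match
3 → no match
4 → no match
5 → no match
6 → no match

2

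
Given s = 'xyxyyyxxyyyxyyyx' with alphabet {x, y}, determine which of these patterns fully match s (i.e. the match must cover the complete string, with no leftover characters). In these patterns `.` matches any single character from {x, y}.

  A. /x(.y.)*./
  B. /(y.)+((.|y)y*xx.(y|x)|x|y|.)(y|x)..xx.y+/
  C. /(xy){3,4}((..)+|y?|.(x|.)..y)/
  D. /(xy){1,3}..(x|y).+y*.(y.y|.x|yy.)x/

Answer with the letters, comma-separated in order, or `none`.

D

A → no match
B → no match — must start with 'y'
C → no match
D → match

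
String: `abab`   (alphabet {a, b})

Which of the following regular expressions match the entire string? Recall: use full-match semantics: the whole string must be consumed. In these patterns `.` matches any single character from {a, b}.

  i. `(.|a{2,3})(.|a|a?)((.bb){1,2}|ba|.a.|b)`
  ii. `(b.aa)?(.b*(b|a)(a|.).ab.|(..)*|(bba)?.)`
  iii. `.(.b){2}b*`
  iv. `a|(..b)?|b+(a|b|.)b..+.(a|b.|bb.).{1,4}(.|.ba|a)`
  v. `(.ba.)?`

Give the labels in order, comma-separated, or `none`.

i, ii, v

i → match
ii → match
iii → no match
iv → no match
v → match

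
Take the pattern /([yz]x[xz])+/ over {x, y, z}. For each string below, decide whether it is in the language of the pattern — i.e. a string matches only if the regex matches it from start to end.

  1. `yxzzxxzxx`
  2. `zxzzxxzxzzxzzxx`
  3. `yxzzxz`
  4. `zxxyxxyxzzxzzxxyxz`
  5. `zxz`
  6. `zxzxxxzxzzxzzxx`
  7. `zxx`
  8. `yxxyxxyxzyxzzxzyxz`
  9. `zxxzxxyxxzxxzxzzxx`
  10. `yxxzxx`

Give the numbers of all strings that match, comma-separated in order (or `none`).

1 → match
2 → match
3 → match
4 → match
5 → match
6 → no match
7 → match
8 → match
9 → match
10 → match

1, 2, 3, 4, 5, 7, 8, 9, 10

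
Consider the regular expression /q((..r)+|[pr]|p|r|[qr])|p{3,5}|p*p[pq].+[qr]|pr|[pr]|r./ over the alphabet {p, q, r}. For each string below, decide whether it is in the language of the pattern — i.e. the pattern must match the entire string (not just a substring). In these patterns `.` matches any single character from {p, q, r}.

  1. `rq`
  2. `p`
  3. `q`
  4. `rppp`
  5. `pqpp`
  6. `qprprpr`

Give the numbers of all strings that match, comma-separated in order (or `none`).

1, 2

1 → match
2 → match
3 → no match
4 → no match
5 → no match
6 → no match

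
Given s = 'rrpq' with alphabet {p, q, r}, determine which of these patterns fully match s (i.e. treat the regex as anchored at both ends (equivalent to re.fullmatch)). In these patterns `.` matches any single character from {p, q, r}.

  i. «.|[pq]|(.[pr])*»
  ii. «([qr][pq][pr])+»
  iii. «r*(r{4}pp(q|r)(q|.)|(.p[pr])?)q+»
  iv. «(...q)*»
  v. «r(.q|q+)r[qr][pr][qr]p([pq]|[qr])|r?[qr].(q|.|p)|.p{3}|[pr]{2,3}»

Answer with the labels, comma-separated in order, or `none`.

i → no match
ii → no match
iii → no match
iv → match
v → match

iv, v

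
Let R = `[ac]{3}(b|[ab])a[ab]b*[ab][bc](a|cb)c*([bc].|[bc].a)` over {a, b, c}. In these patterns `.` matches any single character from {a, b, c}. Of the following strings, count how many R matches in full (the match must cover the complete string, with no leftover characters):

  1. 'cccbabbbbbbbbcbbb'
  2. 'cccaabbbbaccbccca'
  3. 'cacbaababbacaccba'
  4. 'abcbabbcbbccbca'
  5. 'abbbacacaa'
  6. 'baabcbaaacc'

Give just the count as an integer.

1 → match
2 → match
3 → no match
4 → no match
5. 'abbbacacaa' → no match
6. 'baabcbaaacc' → no match
Total matched: 2

2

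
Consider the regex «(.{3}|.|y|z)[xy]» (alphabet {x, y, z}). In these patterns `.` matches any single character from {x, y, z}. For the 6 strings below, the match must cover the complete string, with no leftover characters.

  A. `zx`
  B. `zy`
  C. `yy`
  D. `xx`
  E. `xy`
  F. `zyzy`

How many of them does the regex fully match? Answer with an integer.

A → match
B → match
C → match
D → match
E → match
F → match
Total matched: 6

6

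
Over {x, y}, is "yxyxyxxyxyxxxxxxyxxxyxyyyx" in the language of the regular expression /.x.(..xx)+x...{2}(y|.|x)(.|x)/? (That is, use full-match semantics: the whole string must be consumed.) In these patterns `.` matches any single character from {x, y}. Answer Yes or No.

No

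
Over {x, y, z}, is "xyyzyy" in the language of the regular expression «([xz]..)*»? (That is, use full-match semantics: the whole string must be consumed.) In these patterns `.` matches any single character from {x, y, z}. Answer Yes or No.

Yes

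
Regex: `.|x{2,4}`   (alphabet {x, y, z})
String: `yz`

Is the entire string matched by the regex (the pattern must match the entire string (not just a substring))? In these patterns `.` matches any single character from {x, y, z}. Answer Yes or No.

No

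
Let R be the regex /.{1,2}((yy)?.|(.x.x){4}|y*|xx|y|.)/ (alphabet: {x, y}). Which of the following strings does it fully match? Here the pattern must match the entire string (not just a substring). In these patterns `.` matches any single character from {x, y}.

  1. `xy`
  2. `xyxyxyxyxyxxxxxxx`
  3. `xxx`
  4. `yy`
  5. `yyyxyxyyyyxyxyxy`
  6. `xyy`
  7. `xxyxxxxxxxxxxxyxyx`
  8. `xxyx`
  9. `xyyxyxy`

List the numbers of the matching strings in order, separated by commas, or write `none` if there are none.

1, 2, 3, 4, 6, 7

1. `xy` → match
2 → match
3. `xxx` → match
4. `yy` → match
5 → no match
6. `xyy` → match
7 → match
8. `xxyx` → no match
9. `xyyxyxy` → no match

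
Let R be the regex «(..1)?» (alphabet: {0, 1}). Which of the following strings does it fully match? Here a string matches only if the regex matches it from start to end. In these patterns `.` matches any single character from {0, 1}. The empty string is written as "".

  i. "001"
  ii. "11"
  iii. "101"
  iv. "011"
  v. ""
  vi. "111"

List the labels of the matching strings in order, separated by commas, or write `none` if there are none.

i → match
ii → no match
iii → match
iv → match
v → match
vi → match

i, iii, iv, v, vi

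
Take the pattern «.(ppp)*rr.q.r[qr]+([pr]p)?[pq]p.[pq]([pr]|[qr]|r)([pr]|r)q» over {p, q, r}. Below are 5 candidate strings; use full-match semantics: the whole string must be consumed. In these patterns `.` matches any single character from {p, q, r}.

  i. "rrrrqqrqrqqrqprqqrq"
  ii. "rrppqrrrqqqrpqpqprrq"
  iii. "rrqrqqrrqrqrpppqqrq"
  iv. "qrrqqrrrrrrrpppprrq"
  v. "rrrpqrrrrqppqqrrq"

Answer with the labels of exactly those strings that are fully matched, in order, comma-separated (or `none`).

i → match
ii → no match
iii → no match
iv → match
v → match

i, iv, v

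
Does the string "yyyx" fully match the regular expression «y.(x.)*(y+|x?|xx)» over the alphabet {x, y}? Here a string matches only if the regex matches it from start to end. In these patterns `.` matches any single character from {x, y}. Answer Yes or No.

No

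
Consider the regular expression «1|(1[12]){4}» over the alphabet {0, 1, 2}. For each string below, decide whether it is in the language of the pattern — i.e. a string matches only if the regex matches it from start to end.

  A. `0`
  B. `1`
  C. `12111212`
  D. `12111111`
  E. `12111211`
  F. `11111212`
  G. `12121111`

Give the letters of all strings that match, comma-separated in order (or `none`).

A. `0` → no match — must start with `1`
B. `1` → match
C. `12111212` → match
D. `12111111` → match
E. `12111211` → match
F. `11111212` → match
G. `12121111` → match

B, C, D, E, F, G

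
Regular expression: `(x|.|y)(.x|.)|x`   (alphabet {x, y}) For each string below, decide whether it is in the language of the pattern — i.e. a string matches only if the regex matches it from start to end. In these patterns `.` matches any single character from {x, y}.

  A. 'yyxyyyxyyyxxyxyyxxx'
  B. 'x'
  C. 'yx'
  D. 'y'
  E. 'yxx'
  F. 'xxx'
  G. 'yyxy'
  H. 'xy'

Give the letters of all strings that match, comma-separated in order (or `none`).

A → no match
B. 'x' → match
C. 'yx' → match
D. 'y' → no match
E. 'yxx' → match
F. 'xxx' → match
G. 'yyxy' → no match
H. 'xy' → match

B, C, E, F, H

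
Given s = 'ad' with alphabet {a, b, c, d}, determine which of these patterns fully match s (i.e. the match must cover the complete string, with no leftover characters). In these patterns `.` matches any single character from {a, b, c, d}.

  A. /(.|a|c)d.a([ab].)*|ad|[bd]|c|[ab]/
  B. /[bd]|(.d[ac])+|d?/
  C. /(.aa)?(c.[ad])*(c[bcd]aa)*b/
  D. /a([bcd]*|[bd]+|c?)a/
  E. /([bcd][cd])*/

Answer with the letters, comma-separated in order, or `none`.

A

A → match
B → no match
C → no match — must end with 'b'
D → no match — must end with 'a'
E → no match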